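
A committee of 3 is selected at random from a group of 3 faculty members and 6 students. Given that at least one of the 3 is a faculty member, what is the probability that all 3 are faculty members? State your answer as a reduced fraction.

1/64

Work in counts. Selections with at least one faculty member: C(9,3) − C(6,3) = 84 − 20 = 64.
Of those, selections where all 3 are faculty members: C(3,3) = 1.
Conditional probability = 1/64.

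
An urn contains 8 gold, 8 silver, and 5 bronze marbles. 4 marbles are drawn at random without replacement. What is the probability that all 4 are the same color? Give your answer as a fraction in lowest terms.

There are C(21,4) = 5985 ways to draw 4 marbles.
All same color: C(8,4) + C(8,4) + C(5,4) = 70 + 70 + 5 = 145.
Probability = 145/5985 = 29/1197.

29/1197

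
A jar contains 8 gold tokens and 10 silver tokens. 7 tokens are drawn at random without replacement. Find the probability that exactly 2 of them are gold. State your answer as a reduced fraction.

49/221

Total number of selections: C(18,7) = 31824.
Selections with exactly 2 gold: choose 2 of the 8 gold and 5 of the 10 silver, C(8,2)·C(10,5) = 28·252 = 7056.
Probability = 7056/31824 = 49/221.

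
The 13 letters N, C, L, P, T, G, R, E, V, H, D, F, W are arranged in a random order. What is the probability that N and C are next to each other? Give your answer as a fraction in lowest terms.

There are 13! = 6227020800 arrangements.
Treat N and C as a block: 12! arrangements of the blocks × 2 orders within the block = 2·479001600 = 958003200.
Probability = 958003200/6227020800 = 2/13.

2/13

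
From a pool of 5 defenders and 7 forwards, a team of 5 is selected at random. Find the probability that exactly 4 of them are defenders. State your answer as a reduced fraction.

The sample space is all 5-subsets of the 12: C(12,5) = 792.
Selections with exactly 4 defenders: choose 4 of the 5 defenders and 1 of the 7 forwards, C(5,4)·C(7,1) = 5·7 = 35.
Probability = 35/792.

35/792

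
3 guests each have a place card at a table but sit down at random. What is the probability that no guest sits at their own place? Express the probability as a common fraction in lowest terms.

1/3

There are 3! = 6 seatings.
By inclusion-exclusion, seatings with no fixed points: C(3,0)·3! − C(3,1)·2! + C(3,2)·1! − C(3,3)·0! = 2.
Probability = 2/6 = 1/3.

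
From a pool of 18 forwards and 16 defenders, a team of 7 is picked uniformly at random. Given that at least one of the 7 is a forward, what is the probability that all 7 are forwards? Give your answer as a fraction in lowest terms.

221/37279

Work in counts. Selections with at least one forward: C(34,7) − C(16,7) = 5379616 − 11440 = 5368176.
Of those, selections where all 7 are forwards: C(18,7) = 31824.
Conditional probability = 31824/5368176 = 221/37279.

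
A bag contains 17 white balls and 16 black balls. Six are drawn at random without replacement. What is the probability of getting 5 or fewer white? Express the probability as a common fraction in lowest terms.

19557/19778

Total selections: C(33,6) = 1107568.
The complement is exactly 6 white: C(17,6)·C(16,0) = 12376.
Probability = 1 − 12376/1107568 = 1095192/1107568 = 19557/19778.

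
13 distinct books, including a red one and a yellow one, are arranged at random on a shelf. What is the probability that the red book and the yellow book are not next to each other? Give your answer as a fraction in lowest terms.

11/13

There are 13! = 6227020800 arrangements.
Arrangements with the red book and the yellow book adjacent: 2·12! = 958003200.
So not adjacent: 6227020800 − 958003200 = 5269017600, probability 5269017600/6227020800 = 11/13.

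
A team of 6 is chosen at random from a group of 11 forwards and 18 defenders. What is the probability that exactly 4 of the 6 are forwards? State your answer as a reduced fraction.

The sample space is all 6-subsets of the 29: C(29,6) = 475020.
Selections with exactly 4 forwards: choose 4 of the 11 forwards and 2 of the 18 defenders, C(11,4)·C(18,2) = 330·153 = 50490.
Probability = 50490/475020 = 561/5278.

561/5278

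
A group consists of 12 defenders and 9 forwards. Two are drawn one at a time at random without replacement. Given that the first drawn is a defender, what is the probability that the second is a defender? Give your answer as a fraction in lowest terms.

After removing one defender, 20 remain: 11 defenders and 9 forwards.
So the probability the next is a defender is 11/20.

11/20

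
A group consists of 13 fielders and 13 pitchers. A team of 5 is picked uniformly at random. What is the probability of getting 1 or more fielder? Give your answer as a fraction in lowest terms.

There are C(26,5) = 65780 ways to choose the 5.
Favorable selections (1 or more fielder): C(13,1)·C(13,4) + C(13,2)·C(13,3) + C(13,3)·C(13,2) + C(13,4)·C(13,1) + C(13,5)·C(13,0) = 9295 + 22308 + 22308 + 9295 + 1287 = 64493.
Probability = 64493/65780 = 451/460.

451/460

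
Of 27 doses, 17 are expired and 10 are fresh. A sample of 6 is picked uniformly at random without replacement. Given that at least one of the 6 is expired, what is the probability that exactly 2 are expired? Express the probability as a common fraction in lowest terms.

14/145

Work in counts. Selections with at least one expired: C(27,6) − C(10,6) = 296010 − 210 = 295800.
Of those, selections where exactly 2 are expired: C(17,2)·C(10,4) = 136·210 = 28560.
Conditional probability = 28560/295800 = 14/145.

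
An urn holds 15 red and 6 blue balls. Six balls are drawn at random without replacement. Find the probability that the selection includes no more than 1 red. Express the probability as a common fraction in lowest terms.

There are C(21,6) = 54264 ways to choose the 6.
Favorable selections (no more than 1 red): C(15,0)·C(6,6) + C(15,1)·C(6,5) = 1 + 90 = 91.
Probability = 91/54264 = 13/7752.

13/7752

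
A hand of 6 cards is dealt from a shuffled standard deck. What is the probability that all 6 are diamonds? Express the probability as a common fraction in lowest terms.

33/391510

There are C(52,6) = 20358520 possible 6-card hands.
Hands that are all diamonds: C(13,6) = 1716.
Probability = 1716/20358520 = 33/391510.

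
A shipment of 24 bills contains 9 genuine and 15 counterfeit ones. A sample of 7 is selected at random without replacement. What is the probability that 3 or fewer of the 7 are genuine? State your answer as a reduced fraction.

There are C(24,7) = 346104 ways to choose the 7.
Favorable selections (3 or fewer genuine): C(9,0)·C(15,7) + C(9,1)·C(15,6) + C(9,2)·C(15,5) + C(9,3)·C(15,4) = 6435 + 45045 + 108108 + 114660 = 274248.
Probability = 274248/346104 = 3809/4807.

3809/4807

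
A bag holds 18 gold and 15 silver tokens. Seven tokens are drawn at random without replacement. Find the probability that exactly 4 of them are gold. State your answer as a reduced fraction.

38675/118668

Total number of selections: C(33,7) = 4272048.
Selections with exactly 4 gold: choose 4 of the 18 gold and 3 of the 15 silver, C(18,4)·C(15,3) = 3060·455 = 1392300.
Probability = 1392300/4272048 = 38675/118668.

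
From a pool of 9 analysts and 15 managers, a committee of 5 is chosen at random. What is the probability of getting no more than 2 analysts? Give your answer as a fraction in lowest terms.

Total selections: C(24,5) = 42504.
Favorable selections (no more than 2 analysts): C(9,0)·C(15,5) + C(9,1)·C(15,4) + C(9,2)·C(15,3) = 3003 + 12285 + 16380 = 31668.
Probability = 31668/42504 = 377/506.

377/506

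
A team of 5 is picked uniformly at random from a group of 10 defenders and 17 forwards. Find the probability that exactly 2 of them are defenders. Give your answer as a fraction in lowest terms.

There are C(27,5) = 80730 ways to choose 5 from 27.
Selections with exactly 2 defenders: choose 2 of the 10 defenders and 3 of the 17 forwards, C(10,2)·C(17,3) = 45·680 = 30600.
Probability = 30600/80730 = 340/897.

340/897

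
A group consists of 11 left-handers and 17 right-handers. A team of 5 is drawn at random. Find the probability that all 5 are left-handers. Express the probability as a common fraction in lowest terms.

11/2340

There are C(28,5) = 98280 possible selections.
Selections with all left-handers: C(11,5) = 462.
Probability = 462/98280 = 11/2340.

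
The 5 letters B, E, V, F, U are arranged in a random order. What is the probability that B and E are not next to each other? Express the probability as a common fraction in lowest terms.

3/5

There are 5! = 120 arrangements.
Arrangements with B and E adjacent: 2·4! = 48.
So not adjacent: 120 − 48 = 72, probability 72/120 = 3/5.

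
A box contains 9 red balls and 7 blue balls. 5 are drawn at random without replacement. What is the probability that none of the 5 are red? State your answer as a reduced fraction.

There are C(16,5) = 4368 possible selections.
Selections with no red (all blue): C(7,5) = 21.
Probability = 21/4368 = 1/208.

1/208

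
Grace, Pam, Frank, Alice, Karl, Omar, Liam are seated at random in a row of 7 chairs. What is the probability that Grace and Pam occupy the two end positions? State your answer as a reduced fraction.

1/21

There are 7! = 5040 arrangements.
Place Grace and Pam at the ends in 2 ways, arrange the remaining 5 in 5! = 120 ways: 2·120 = 240.
Probability = 240/5040 = 1/21.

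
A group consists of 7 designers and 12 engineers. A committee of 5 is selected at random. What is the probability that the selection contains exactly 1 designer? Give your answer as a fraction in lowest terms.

Total number of selections: C(19,5) = 11628.
Selections with exactly 1 designer: choose 1 of the 7 designers and 4 of the 12 engineers, C(7,1)·C(12,4) = 7·495 = 3465.
Probability = 3465/11628 = 385/1292.

385/1292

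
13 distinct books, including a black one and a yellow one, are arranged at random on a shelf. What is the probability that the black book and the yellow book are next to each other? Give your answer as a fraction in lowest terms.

2/13

There are 13! = 6227020800 arrangements.
Treat the black book and the yellow book as a block: 12! arrangements of the blocks × 2 orders within the block = 2·479001600 = 958003200.
Probability = 958003200/6227020800 = 2/13.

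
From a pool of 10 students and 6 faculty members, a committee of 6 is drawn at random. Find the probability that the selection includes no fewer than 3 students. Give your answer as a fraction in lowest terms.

There are C(16,6) = 8008 ways to choose the 6.
Favorable selections (no fewer than 3 students): C(10,3)·C(6,3) + C(10,4)·C(6,2) + C(10,5)·C(6,1) + C(10,6)·C(6,0) = 2400 + 3150 + 1512 + 210 = 7272.
Probability = 7272/8008 = 909/1001.

909/1001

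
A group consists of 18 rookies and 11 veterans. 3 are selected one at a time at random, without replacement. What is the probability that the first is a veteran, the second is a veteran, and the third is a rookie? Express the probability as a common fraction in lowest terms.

Multiply the conditional probabilities at each draw: 11/29 · 10/28 · 18/27 = 1980/21924 = 55/609.

55/609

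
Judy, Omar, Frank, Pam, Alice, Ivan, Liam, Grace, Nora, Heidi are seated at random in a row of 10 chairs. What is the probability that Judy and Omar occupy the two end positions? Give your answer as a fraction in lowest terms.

1/45

There are 10! = 3628800 arrangements.
Place Judy and Omar at the ends in 2 ways, arrange the remaining 8 in 8! = 40320 ways: 2·40320 = 80640.
Probability = 80640/3628800 = 1/45.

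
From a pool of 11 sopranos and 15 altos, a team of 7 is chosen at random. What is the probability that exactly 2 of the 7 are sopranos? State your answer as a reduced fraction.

231/920

The sample space is all 7-subsets of the 26: C(26,7) = 657800.
Selections with exactly 2 sopranos: choose 2 of the 11 sopranos and 5 of the 15 altos, C(11,2)·C(15,5) = 55·3003 = 165165.
Probability = 165165/657800 = 231/920.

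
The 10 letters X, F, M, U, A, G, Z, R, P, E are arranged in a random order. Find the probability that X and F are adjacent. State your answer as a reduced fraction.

1/5

There are 10! = 3628800 arrangements.
Treat X and F as a block: 9! arrangements of the blocks × 2 orders within the block = 2·362880 = 725760.
Probability = 725760/3628800 = 1/5.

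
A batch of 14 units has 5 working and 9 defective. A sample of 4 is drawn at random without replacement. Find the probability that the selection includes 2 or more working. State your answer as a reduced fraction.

Total selections: C(14,4) = 1001.
Favorable selections (2 or more working): C(5,2)·C(9,2) + C(5,3)·C(9,1) + C(5,4)·C(9,0) = 360 + 90 + 5 = 455.
Probability = 455/1001 = 5/11.

5/11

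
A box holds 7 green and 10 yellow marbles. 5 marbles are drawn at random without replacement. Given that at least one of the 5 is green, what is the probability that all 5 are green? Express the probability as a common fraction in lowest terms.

3/848

Work in counts. Selections with at least one green: C(17,5) − C(10,5) = 6188 − 252 = 5936.
Of those, selections where all 5 are green: C(7,5) = 21.
Conditional probability = 21/5936 = 3/848.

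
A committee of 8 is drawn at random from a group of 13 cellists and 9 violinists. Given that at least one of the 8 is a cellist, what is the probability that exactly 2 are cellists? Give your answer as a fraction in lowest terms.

Work in counts. Selections with at least one cellist: C(22,8) − C(9,8) = 319770 − 9 = 319761.
Of those, selections where exactly 2 are cellists: C(13,2)·C(9,6) = 78·84 = 6552.
Conditional probability = 6552/319761 = 56/2733.

56/2733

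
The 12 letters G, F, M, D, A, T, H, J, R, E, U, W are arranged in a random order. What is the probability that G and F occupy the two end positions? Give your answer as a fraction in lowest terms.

There are 12! = 479001600 arrangements.
Place G and F at the ends in 2 ways, arrange the remaining 10 in 10! = 3628800 ways: 2·3628800 = 7257600.
Probability = 7257600/479001600 = 1/66.

1/66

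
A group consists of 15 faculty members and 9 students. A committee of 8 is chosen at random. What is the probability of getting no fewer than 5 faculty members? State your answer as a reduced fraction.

5018/7429

Total selections: C(24,8) = 735471.
Favorable selections (no fewer than 5 faculty members): C(15,5)·C(9,3) + C(15,6)·C(9,2) + C(15,7)·C(9,1) + C(15,8)·C(9,0) = 252252 + 180180 + 57915 + 6435 = 496782.
Probability = 496782/735471 = 5018/7429.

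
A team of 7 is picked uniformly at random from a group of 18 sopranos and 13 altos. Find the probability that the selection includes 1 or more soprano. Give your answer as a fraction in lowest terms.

67381/67425

Total selections: C(31,7) = 2629575.
The complement is all 7 are altos: C(13,7) = 1716.
Probability = 1 − 1716/2629575 = 2627859/2629575 = 67381/67425.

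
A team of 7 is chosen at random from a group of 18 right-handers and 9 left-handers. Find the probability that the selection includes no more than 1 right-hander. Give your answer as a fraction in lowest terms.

Total selections: C(27,7) = 888030.
Favorable selections (no more than 1 right-hander): C(18,0)·C(9,7) + C(18,1)·C(9,6) = 36 + 1512 = 1548.
Probability = 1548/888030 = 86/49335.

86/49335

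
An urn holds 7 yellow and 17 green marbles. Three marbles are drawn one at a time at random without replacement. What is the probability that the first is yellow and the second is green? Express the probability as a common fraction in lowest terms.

119/552

Multiply the conditional probabilities at each draw: 7/24 · 17/23 = 119/552.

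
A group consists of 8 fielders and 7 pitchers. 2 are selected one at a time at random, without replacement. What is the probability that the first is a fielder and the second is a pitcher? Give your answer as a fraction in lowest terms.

Multiply the conditional probabilities at each draw: 8/15 · 7/14 = 56/210 = 4/15.

4/15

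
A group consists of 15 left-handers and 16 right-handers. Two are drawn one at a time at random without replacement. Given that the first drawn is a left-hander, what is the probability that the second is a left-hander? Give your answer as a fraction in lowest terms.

After removing one left-hander, 30 remain: 14 left-handers and 16 right-handers.
So the probability the next is a left-hander is 14/30 = 7/15.

7/15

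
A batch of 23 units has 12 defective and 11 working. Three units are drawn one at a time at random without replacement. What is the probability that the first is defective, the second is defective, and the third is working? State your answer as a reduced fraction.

22/161

Multiply the conditional probabilities at each draw: 12/23 · 11/22 · 11/21 = 1452/10626 = 22/161.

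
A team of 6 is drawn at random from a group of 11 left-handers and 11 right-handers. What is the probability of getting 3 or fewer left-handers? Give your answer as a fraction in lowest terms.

There are C(22,6) = 74613 ways to choose the 6.
Favorable selections (3 or fewer left-handers): C(11,0)·C(11,6) + C(11,1)·C(11,5) + C(11,2)·C(11,4) + C(11,3)·C(11,3) = 462 + 5082 + 18150 + 27225 = 50919.
Probability = 50919/74613 = 1543/2261.

1543/2261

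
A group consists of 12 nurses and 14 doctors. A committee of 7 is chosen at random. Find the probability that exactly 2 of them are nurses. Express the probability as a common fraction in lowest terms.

The sample space is all 7-subsets of the 26: C(26,7) = 657800.
Selections with exactly 2 nurses: choose 2 of the 12 nurses and 5 of the 14 doctors, C(12,2)·C(14,5) = 66·2002 = 132132.
Probability = 132132/657800 = 231/1150.

231/1150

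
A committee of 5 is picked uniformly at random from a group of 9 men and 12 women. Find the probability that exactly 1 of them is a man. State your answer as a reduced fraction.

495/2261

Total number of selections: C(21,5) = 20349.
Selections with exactly 1 man: choose 1 of the 9 men and 4 of the 12 women, C(9,1)·C(12,4) = 9·495 = 4455.
Probability = 4455/20349 = 495/2261.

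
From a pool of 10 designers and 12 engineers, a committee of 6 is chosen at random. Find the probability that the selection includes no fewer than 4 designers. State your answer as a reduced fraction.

74/323

Total selections: C(22,6) = 74613.
Favorable selections (no fewer than 4 designers): C(10,4)·C(12,2) + C(10,5)·C(12,1) + C(10,6)·C(12,0) = 13860 + 3024 + 210 = 17094.
Probability = 17094/74613 = 74/323.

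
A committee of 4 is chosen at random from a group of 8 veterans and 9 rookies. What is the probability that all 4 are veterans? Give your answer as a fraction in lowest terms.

1/34

There are C(17,4) = 2380 possible selections.
Selections with all veterans: C(8,4) = 70.
Probability = 70/2380 = 1/34.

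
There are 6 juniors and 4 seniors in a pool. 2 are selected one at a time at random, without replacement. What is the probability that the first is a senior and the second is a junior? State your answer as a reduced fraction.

4/15

Multiply the conditional probabilities at each draw: 4/10 · 6/9 = 24/90 = 4/15.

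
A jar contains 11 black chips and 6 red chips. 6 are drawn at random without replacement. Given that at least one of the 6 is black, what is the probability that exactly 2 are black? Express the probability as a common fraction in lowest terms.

Work in counts. Selections with at least one black: C(17,6) − C(6,6) = 12376 − 1 = 12375.
Of those, selections where exactly 2 are black: C(11,2)·C(6,4) = 55·15 = 825.
Conditional probability = 825/12375 = 1/15.

1/15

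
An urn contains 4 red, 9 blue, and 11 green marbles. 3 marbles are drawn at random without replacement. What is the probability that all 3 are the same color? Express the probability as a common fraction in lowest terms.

1/8

There are C(24,3) = 2024 ways to draw 3 marbles.
All same color: C(4,3) + C(9,3) + C(11,3) = 4 + 84 + 165 = 253.
Probability = 253/2024 = 1/8.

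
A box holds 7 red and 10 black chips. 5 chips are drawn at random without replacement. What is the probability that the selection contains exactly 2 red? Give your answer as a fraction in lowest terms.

90/221

There are C(17,5) = 6188 ways to choose 5 from 17.
Selections with exactly 2 red: choose 2 of the 7 red and 3 of the 10 black, C(7,2)·C(10,3) = 21·120 = 2520.
Probability = 2520/6188 = 90/221.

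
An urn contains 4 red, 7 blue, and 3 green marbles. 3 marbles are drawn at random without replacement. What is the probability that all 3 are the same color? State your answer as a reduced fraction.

10/91

There are C(14,3) = 364 ways to draw 3 marbles.
All same color: C(4,3) + C(7,3) + C(3,3) = 4 + 35 + 1 = 40.
Probability = 40/364 = 10/91.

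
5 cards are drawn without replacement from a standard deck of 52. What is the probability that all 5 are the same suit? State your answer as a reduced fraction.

There are C(52,5) = 2598960 possible 5-card hands.
Hands of one suit: 4 suits × C(13,5) = 4·1287 = 5148.
Probability = 5148/2598960 = 33/16660.

33/16660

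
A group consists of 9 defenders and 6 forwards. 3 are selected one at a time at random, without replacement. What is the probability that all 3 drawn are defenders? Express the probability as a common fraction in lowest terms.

Multiply the conditional probabilities at each draw: 9/15 · 8/14 · 7/13 = 504/2730 = 12/65.

12/65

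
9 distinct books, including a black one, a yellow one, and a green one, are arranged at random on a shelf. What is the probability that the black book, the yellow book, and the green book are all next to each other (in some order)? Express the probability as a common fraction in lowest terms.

1/12

There are 9! = 362880 arrangements.
Treat the three as one block: 7! placements × 3! orders within the block = 5040·6 = 30240.
Probability = 30240/362880 = 1/12.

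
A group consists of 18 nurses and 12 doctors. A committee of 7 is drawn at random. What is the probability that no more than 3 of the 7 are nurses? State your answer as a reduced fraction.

1507/5655

Total selections: C(30,7) = 2035800.
Favorable selections (no more than 3 nurses): C(18,0)·C(12,7) + C(18,1)·C(12,6) + C(18,2)·C(12,5) + C(18,3)·C(12,4) = 792 + 16632 + 121176 + 403920 = 542520.
Probability = 542520/2035800 = 1507/5655.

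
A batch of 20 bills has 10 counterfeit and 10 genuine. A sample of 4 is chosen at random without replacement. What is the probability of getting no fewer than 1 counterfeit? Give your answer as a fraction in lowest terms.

Total selections: C(20,4) = 4845.
The complement is all 4 are genuine: C(10,4) = 210.
Probability = 1 − 210/4845 = 4635/4845 = 309/323.

309/323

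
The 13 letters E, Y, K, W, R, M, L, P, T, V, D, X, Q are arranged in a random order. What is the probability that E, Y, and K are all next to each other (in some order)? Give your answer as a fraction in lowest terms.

1/26

There are 13! = 6227020800 arrangements.
Treat the three as one block: 11! placements × 3! orders within the block = 39916800·6 = 239500800.
Probability = 239500800/6227020800 = 1/26.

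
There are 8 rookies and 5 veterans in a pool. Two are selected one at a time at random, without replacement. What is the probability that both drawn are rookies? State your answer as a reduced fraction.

14/39

Multiply the conditional probabilities at each draw: 8/13 · 7/12 = 56/156 = 14/39.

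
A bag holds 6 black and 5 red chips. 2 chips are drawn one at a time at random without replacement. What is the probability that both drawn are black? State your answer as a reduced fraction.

3/11

Multiply the conditional probabilities at each draw: 6/11 · 5/10 = 30/110 = 3/11.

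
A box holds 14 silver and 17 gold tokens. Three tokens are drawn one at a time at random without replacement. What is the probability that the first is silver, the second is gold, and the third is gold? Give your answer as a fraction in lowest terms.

Multiply the conditional probabilities at each draw: 14/31 · 17/30 · 16/29 = 3808/26970 = 1904/13485.

1904/13485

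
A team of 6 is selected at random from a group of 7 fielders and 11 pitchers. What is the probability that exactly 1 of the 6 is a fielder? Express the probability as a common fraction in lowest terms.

The sample space is all 6-subsets of the 18: C(18,6) = 18564.
Selections with exactly 1 fielder: choose 1 of the 7 fielders and 5 of the 11 pitchers, C(7,1)·C(11,5) = 7·462 = 3234.
Probability = 3234/18564 = 77/442.

77/442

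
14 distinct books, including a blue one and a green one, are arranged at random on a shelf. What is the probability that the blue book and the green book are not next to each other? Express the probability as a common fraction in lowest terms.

6/7

There are 14! = 87178291200 arrangements.
Arrangements with the blue book and the green book adjacent: 2·13! = 12454041600.
So not adjacent: 87178291200 − 12454041600 = 74724249600, probability 74724249600/87178291200 = 6/7.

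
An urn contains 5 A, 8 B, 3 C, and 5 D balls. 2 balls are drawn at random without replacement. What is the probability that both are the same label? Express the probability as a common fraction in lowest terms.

17/70

There are C(21,2) = 210 ways to draw 2 balls.
All same label: C(5,2) + C(8,2) + C(3,2) + C(5,2) = 10 + 28 + 3 + 10 = 51.
Probability = 51/210 = 17/70.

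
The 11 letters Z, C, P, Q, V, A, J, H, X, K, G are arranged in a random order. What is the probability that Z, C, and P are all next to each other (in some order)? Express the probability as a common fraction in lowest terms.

There are 11! = 39916800 arrangements.
Treat the three as one block: 9! placements × 3! orders within the block = 362880·6 = 2177280.
Probability = 2177280/39916800 = 3/55.

3/55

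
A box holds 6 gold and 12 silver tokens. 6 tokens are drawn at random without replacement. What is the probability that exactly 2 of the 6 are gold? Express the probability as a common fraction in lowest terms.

2475/6188

There are C(18,6) = 18564 ways to choose 6 from 18.
Selections with exactly 2 gold: choose 2 of the 6 gold and 4 of the 12 silver, C(6,2)·C(12,4) = 15·495 = 7425.
Probability = 7425/18564 = 2475/6188.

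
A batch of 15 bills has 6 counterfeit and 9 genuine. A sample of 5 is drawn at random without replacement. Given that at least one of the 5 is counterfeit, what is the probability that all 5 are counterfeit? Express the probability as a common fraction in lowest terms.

2/959

Work in counts. Selections with at least one counterfeit: C(15,5) − C(9,5) = 3003 − 126 = 2877.
Of those, selections where all 5 are counterfeit: C(6,5) = 6.
Conditional probability = 6/2877 = 2/959.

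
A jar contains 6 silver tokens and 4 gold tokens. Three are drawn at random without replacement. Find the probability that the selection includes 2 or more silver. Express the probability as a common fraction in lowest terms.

There are C(10,3) = 120 ways to choose the 3.
Favorable selections (2 or more silver): C(6,2)·C(4,1) + C(6,3)·C(4,0) = 60 + 20 = 80.
Probability = 80/120 = 2/3.

2/3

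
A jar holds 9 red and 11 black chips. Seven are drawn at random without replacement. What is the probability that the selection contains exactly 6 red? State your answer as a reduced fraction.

77/6460

Total number of selections: C(20,7) = 77520.
Selections with exactly 6 red: choose 6 of the 9 red and 1 of the 11 black, C(9,6)·C(11,1) = 84·11 = 924.
Probability = 924/77520 = 77/6460.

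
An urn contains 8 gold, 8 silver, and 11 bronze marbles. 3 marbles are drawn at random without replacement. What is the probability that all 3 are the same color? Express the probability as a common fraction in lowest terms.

There are C(27,3) = 2925 ways to draw 3 marbles.
All same color: C(8,3) + C(8,3) + C(11,3) = 56 + 56 + 165 = 277.
Probability = 277/2925.

277/2925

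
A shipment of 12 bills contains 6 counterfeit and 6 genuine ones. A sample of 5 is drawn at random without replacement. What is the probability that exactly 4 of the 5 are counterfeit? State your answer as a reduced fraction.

Total number of selections: C(12,5) = 792.
Selections with exactly 4 counterfeit: choose 4 of the 6 counterfeit and 1 of the 6 genuine, C(6,4)·C(6,1) = 15·6 = 90.
Probability = 90/792 = 5/44.

5/44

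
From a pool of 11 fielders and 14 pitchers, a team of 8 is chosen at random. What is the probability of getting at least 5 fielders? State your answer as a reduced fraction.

1303/6555

There are C(25,8) = 1081575 ways to choose the 8.
Favorable selections (at least 5 fielders): C(11,5)·C(14,3) + C(11,6)·C(14,2) + C(11,7)·C(14,1) + C(11,8)·C(14,0) = 168168 + 42042 + 4620 + 165 = 214995.
Probability = 214995/1081575 = 1303/6555.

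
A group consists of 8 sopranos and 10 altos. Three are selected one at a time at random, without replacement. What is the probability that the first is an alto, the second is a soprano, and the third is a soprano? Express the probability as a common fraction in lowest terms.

35/306

Multiply the conditional probabilities at each draw: 10/18 · 8/17 · 7/16 = 560/4896 = 35/306.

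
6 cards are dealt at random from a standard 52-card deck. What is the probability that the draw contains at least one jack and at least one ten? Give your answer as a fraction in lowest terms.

718637/5089630

There are C(52,6) = 20358520 possible draws.
By inclusion-exclusion on the complements, draws missing all jacks or all tens: C(48,6) + C(48,6) − C(44,6) = 12271512 + 12271512 − 7059052 = 17483972.
So draws with at least one of each: 20358520 − 17483972 = 2874548, probability 2874548/20358520 = 718637/5089630.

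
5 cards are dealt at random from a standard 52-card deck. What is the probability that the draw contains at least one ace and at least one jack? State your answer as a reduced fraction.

There are C(52,5) = 2598960 possible draws.
By inclusion-exclusion on the complements, draws missing all aces or all jacks: C(48,5) + C(48,5) − C(44,5) = 1712304 + 1712304 − 1086008 = 2338600.
So draws with at least one of each: 2598960 − 2338600 = 260360, probability 260360/2598960 = 6509/64974.

6509/64974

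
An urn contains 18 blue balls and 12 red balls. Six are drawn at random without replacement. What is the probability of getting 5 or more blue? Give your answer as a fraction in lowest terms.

There are C(30,6) = 593775 ways to choose the 6.
Favorable selections (5 or more blue): C(18,5)·C(12,1) + C(18,6)·C(12,0) = 102816 + 18564 = 121380.
Probability = 121380/593775 = 1156/5655.

1156/5655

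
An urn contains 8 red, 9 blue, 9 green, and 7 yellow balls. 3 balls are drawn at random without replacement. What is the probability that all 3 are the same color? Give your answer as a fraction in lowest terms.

There are C(33,3) = 5456 ways to draw 3 balls.
All same color: C(8,3) + C(9,3) + C(9,3) + C(7,3) = 56 + 84 + 84 + 35 = 259.
Probability = 259/5456.

259/5456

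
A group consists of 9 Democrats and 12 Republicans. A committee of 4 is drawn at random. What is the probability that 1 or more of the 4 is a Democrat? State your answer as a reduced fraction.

Total selections: C(21,4) = 5985.
The complement is all 4 are Republicans: C(12,4) = 495.
Probability = 1 − 495/5985 = 5490/5985 = 122/133.

122/133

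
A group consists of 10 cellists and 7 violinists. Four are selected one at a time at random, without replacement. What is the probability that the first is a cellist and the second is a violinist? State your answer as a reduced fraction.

Multiply the conditional probabilities at each draw: 10/17 · 7/16 = 70/272 = 35/136.

35/136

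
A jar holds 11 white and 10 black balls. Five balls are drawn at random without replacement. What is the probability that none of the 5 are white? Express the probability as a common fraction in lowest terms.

There are C(21,5) = 20349 possible selections.
Selections with no white (all black): C(10,5) = 252.
Probability = 252/20349 = 4/323.

4/323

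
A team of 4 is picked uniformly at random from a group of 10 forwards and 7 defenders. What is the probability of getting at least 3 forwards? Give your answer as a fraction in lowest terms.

15/34

Total selections: C(17,4) = 2380.
Favorable selections (at least 3 forwards): C(10,3)·C(7,1) + C(10,4)·C(7,0) = 840 + 210 = 1050.
Probability = 1050/2380 = 15/34.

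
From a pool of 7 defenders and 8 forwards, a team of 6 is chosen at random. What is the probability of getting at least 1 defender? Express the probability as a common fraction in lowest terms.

There are C(15,6) = 5005 ways to choose the 6.
Favorable selections (at least 1 defender): C(7,1)·C(8,5) + C(7,2)·C(8,4) + C(7,3)·C(8,3) + C(7,4)·C(8,2) + C(7,5)·C(8,1) + C(7,6)·C(8,0) = 392 + 1470 + 1960 + 980 + 168 + 7 = 4977.
Probability = 4977/5005 = 711/715.

711/715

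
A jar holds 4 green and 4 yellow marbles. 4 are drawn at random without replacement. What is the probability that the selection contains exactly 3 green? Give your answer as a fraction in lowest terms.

Total number of selections: C(8,4) = 70.
Selections with exactly 3 green: choose 3 of the 4 green and 1 of the 4 yellow, C(4,3)·C(4,1) = 4·4 = 16.
Probability = 16/70 = 8/35.

8/35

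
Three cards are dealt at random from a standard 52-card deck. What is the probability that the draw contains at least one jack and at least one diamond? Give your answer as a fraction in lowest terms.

There are C(52,3) = 22100 possible draws.
By inclusion-exclusion on the complements, draws missing all jacks or all diamonds: C(48,3) + C(39,3) − C(36,3) = 17296 + 9139 − 7140 = 19295.
So draws with at least one of each: 22100 − 19295 = 2805, probability 2805/22100 = 33/260.

33/260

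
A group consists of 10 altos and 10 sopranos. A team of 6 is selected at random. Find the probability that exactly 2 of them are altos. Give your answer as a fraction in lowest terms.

Total number of selections: C(20,6) = 38760.
Selections with exactly 2 altos: choose 2 of the 10 altos and 4 of the 10 sopranos, C(10,2)·C(10,4) = 45·210 = 9450.
Probability = 9450/38760 = 315/1292.

315/1292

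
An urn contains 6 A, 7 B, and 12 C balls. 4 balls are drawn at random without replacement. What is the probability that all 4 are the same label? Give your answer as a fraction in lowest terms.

109/2530

There are C(25,4) = 12650 ways to draw 4 balls.
All same label: C(6,4) + C(7,4) + C(12,4) = 15 + 35 + 495 = 545.
Probability = 545/12650 = 109/2530.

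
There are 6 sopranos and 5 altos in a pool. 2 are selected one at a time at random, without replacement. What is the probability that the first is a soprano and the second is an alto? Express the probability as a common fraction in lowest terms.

3/11

Multiply the conditional probabilities at each draw: 6/11 · 5/10 = 30/110 = 3/11.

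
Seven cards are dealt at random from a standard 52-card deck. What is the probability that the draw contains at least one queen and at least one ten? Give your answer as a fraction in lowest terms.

3105873/16723070

There are C(52,7) = 133784560 possible draws.
By inclusion-exclusion on the complements, draws missing all queens or all tens: C(48,7) + C(48,7) − C(44,7) = 73629072 + 73629072 − 38320568 = 108937576.
So draws with at least one of each: 133784560 − 108937576 = 24846984, probability 24846984/133784560 = 3105873/16723070.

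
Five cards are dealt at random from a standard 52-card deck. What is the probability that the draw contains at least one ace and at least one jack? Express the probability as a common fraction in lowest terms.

There are C(52,5) = 2598960 possible draws.
By inclusion-exclusion on the complements, draws missing all aces or all jacks: C(48,5) + C(48,5) − C(44,5) = 1712304 + 1712304 − 1086008 = 2338600.
So draws with at least one of each: 2598960 − 2338600 = 260360, probability 260360/2598960 = 6509/64974.

6509/64974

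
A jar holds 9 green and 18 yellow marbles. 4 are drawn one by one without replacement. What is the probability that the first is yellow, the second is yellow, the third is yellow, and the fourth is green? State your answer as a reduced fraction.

34/325

Multiply the conditional probabilities at each draw: 18/27 · 17/26 · 16/25 · 9/24 = 44064/421200 = 34/325.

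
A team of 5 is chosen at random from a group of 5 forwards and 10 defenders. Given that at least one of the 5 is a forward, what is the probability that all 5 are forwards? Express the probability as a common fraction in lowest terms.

Work in counts. Selections with at least one forward: C(15,5) − C(10,5) = 3003 − 252 = 2751.
Of those, selections where all 5 are forwards: C(5,5) = 1.
Conditional probability = 1/2751.

1/2751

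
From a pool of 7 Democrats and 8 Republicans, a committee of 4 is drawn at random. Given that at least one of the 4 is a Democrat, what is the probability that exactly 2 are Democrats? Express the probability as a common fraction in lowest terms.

84/185

Work in counts. Selections with at least one Democrat: C(15,4) − C(8,4) = 1365 − 70 = 1295.
Of those, selections where exactly 2 are Democrats: C(7,2)·C(8,2) = 21·28 = 588.
Conditional probability = 588/1295 = 84/185.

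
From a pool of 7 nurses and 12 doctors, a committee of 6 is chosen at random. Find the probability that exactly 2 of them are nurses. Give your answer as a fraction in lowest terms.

The sample space is all 6-subsets of the 19: C(19,6) = 27132.
Selections with exactly 2 nurses: choose 2 of the 7 nurses and 4 of the 12 doctors, C(7,2)·C(12,4) = 21·495 = 10395.
Probability = 10395/27132 = 495/1292.

495/1292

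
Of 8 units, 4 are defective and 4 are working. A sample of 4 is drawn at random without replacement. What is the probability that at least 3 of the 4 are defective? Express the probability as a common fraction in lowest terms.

Total selections: C(8,4) = 70.
Favorable selections (at least 3 defective): C(4,3)·C(4,1) + C(4,4)·C(4,0) = 16 + 1 = 17.
Probability = 17/70.

17/70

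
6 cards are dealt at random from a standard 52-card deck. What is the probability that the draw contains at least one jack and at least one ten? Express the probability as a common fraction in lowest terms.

There are C(52,6) = 20358520 possible draws.
By inclusion-exclusion on the complements, draws missing all jacks or all tens: C(48,6) + C(48,6) − C(44,6) = 12271512 + 12271512 − 7059052 = 17483972.
So draws with at least one of each: 20358520 − 17483972 = 2874548, probability 2874548/20358520 = 718637/5089630.

718637/5089630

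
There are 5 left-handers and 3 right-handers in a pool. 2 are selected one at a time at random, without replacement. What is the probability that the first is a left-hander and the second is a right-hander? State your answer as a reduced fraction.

15/56

Multiply the conditional probabilities at each draw: 5/8 · 3/7 = 15/56.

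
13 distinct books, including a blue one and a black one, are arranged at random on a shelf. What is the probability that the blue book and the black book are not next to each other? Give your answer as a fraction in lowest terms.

11/13

There are 13! = 6227020800 arrangements.
Arrangements with the blue book and the black book adjacent: 2·12! = 958003200.
So not adjacent: 6227020800 − 958003200 = 5269017600, probability 5269017600/6227020800 = 11/13.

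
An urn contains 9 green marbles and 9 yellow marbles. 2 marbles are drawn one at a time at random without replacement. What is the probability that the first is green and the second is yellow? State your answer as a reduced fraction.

Multiply the conditional probabilities at each draw: 9/18 · 9/17 = 81/306 = 9/34.

9/34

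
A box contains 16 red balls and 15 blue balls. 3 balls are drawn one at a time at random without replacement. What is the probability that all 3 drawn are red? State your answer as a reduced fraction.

112/899

Multiply the conditional probabilities at each draw: 16/31 · 15/30 · 14/29 = 3360/26970 = 112/899.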